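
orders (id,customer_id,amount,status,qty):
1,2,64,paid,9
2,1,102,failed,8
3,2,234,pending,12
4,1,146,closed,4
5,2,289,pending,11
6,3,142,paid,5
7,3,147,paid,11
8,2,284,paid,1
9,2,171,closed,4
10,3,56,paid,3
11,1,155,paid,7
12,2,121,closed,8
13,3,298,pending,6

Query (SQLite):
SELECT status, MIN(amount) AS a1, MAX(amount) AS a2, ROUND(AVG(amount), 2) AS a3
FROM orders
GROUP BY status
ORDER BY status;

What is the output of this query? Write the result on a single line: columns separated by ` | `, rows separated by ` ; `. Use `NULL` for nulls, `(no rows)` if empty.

Group orders by status.
Per group compute: MIN(amount), MAX(amount), ROUND(AVG(amount), 2).
  closed: ids {4, 9, 12} → MIN(amount)=121, MAX(amount)=171, ROUND(AVG(amount), 2)=146
  failed: ids {2} → MIN(amount)=102, MAX(amount)=102, ROUND(AVG(amount), 2)=102
  paid: ids {1, 6, 7, 8, 10, 11} → MIN(amount)=56, MAX(amount)=284, ROUND(AVG(amount), 2)=141.33
  pending: ids {3, 5, 13} → MIN(amount)=234, MAX(amount)=298, ROUND(AVG(amount), 2)=273.67

closed | 121 | 171 | 146 ; failed | 102 | 102 | 102 ; paid | 56 | 284 | 141.33 ; pending | 234 | 298 | 273.67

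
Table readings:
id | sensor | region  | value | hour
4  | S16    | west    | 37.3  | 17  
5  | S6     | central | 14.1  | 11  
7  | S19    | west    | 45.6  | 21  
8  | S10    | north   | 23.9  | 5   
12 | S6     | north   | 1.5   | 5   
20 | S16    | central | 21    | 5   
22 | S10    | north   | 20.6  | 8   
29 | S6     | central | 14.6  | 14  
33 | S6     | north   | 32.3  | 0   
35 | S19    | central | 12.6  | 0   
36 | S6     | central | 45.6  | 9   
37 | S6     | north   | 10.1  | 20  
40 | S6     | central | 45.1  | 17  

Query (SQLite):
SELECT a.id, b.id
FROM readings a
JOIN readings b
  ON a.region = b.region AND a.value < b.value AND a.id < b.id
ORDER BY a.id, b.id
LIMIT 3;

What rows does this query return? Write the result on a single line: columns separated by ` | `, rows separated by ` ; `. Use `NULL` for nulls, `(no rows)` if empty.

Pairs (a,b) with same region, a.value < b.value, a.id < b.id.
region groups: central:{5,20,29,35,36,40} north:{8,12,22,33,37} west:{4,7}
Ordered by (a.id, b.id); first 3.

4 | 7 ; 5 | 20 ; 5 | 29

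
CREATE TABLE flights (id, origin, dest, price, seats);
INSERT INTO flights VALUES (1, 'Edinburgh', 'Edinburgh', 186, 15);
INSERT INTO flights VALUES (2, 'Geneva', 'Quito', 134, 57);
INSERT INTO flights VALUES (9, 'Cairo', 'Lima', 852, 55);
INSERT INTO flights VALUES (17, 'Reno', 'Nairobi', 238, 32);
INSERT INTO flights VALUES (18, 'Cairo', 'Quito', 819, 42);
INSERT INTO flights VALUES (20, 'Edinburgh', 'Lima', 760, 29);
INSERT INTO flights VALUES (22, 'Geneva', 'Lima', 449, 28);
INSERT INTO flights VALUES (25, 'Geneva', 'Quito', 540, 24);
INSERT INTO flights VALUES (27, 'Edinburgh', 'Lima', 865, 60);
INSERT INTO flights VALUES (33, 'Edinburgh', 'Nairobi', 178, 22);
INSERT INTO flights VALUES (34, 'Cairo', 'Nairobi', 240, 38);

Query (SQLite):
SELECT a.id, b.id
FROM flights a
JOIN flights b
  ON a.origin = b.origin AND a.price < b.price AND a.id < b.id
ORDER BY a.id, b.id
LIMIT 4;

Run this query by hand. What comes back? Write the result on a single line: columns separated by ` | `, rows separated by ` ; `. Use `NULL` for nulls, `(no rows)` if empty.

Pairs (a,b) with same origin, a.price < b.price, a.id < b.id.
origin groups: Cairo:{9,18,34} Edinburgh:{1,20,27,33} Geneva:{2,22,25} Reno:{17}
Ordered by (a.id, b.id); first 4.

1 | 20 ; 1 | 27 ; 2 | 22 ; 2 | 25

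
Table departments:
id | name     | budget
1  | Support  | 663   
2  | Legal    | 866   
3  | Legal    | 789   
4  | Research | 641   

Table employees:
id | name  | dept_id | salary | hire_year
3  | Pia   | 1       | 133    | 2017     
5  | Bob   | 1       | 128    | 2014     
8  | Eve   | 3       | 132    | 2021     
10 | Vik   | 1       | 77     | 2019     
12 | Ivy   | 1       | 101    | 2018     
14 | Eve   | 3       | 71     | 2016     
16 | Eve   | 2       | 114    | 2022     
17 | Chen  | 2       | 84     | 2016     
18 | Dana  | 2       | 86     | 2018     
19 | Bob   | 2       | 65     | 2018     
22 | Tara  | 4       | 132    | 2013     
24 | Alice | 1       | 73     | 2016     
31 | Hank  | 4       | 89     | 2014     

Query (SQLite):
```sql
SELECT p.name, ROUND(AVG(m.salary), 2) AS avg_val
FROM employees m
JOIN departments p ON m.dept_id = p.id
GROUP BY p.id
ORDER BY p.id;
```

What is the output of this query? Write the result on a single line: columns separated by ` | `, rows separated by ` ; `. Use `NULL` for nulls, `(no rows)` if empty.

Support | 102.4 ; Legal | 87.25 ; Legal | 101.5 ; Research | 110.5

Join each employees row to its departments via dept_id.
Group joined rows by departments.id; compute ROUND(AVG(m.salary), 2) per group.
  1: ids {3, 5, 10, 12, 24} → ROUND(AVG(m.salary), 2)=102.4
  2: ids {16, 17, 18, 19} → ROUND(AVG(m.salary), 2)=87.25
  3: ids {8, 14} → ROUND(AVG(m.salary), 2)=101.5
  4: ids {22, 31} → ROUND(AVG(m.salary), 2)=110.5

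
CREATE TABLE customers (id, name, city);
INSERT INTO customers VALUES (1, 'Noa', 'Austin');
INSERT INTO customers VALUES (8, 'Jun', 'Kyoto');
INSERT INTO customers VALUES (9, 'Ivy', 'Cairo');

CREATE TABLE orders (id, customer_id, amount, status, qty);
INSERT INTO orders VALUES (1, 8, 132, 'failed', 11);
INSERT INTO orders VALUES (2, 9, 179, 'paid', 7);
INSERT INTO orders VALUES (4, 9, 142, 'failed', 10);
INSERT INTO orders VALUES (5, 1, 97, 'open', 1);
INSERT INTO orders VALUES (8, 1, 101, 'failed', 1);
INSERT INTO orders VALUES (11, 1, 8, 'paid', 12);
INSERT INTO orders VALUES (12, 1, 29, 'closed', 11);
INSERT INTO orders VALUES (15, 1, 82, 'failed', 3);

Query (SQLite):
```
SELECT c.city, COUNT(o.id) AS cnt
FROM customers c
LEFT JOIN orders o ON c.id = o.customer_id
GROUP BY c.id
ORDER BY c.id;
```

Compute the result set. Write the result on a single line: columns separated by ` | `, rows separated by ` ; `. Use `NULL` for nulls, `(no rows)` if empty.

LEFT JOIN keeps every customers row; unmatched ones get NULL for orders columns.
Group by customers.id and compute COUNT(o.id). COUNT(col) of an all-NULL group is 0.
  1: ids {5, 8, 11, 12, 15} → COUNT(o.id)=5
  8: ids {1} → COUNT(o.id)=1
  9: ids {2, 4} → COUNT(o.id)=2

Austin | 5 ; Kyoto | 1 ; Cairo | 2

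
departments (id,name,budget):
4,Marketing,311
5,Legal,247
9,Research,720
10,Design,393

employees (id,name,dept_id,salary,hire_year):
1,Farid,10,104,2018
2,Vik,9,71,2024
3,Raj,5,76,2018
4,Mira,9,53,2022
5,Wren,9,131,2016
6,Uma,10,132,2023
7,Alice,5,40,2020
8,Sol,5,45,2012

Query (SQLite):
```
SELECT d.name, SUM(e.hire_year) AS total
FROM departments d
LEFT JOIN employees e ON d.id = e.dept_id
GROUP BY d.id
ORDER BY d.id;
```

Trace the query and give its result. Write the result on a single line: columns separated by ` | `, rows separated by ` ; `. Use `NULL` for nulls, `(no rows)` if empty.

LEFT JOIN keeps every departments row; unmatched ones get NULL for employees columns.
Group by departments.id and compute SUM(e.hire_year). SUM over an all-NULL group is NULL.
  4: ids {—} → SUM(e.hire_year)=NULL
  5: ids {3, 7, 8} → SUM(e.hire_year)=6050
  9: ids {2, 4, 5} → SUM(e.hire_year)=6062
  10: ids {1, 6} → SUM(e.hire_year)=4041

Marketing | NULL ; Legal | 6050 ; Research | 6062 ; Design | 4041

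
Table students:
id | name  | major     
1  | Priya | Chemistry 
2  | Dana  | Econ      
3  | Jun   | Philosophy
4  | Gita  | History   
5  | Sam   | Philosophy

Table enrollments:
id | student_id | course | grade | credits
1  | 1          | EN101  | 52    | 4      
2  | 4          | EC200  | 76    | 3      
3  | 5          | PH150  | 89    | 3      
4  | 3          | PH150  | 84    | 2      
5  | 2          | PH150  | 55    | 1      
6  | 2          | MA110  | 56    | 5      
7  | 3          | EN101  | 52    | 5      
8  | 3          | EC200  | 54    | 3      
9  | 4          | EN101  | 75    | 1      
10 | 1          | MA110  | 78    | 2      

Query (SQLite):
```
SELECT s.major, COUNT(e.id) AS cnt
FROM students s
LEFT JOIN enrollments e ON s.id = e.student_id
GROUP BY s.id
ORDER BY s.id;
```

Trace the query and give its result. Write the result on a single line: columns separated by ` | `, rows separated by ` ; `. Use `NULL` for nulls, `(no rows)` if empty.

Chemistry | 2 ; Econ | 2 ; Philosophy | 3 ; History | 2 ; Philosophy | 1

LEFT JOIN keeps every students row; unmatched ones get NULL for enrollments columns.
Group by students.id and compute COUNT(e.id). COUNT(col) of an all-NULL group is 0.
  1: ids {1, 10} → COUNT(e.id)=2
  2: ids {5, 6} → COUNT(e.id)=2
  3: ids {4, 7, 8} → COUNT(e.id)=3
  4: ids {2, 9} → COUNT(e.id)=2
  5: ids {3} → COUNT(e.id)=1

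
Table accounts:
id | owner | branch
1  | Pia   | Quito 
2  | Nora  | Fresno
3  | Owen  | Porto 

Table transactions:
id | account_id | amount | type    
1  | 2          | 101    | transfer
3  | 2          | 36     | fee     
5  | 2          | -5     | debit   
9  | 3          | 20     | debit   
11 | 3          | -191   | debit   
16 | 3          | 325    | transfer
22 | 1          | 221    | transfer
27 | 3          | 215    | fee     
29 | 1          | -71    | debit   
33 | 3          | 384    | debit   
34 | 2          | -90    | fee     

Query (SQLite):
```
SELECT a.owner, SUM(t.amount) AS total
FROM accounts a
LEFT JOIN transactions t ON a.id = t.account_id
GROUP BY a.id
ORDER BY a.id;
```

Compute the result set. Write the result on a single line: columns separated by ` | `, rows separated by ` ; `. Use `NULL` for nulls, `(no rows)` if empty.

Pia | 150 ; Nora | 42 ; Owen | 753

LEFT JOIN keeps every accounts row; unmatched ones get NULL for transactions columns.
Group by accounts.id and compute SUM(t.amount). SUM over an all-NULL group is NULL.
  1: ids {22, 29} → SUM(t.amount)=150
  2: ids {1, 3, 5, 34} → SUM(t.amount)=42
  3: ids {9, 11, 16, 27, 33} → SUM(t.amount)=753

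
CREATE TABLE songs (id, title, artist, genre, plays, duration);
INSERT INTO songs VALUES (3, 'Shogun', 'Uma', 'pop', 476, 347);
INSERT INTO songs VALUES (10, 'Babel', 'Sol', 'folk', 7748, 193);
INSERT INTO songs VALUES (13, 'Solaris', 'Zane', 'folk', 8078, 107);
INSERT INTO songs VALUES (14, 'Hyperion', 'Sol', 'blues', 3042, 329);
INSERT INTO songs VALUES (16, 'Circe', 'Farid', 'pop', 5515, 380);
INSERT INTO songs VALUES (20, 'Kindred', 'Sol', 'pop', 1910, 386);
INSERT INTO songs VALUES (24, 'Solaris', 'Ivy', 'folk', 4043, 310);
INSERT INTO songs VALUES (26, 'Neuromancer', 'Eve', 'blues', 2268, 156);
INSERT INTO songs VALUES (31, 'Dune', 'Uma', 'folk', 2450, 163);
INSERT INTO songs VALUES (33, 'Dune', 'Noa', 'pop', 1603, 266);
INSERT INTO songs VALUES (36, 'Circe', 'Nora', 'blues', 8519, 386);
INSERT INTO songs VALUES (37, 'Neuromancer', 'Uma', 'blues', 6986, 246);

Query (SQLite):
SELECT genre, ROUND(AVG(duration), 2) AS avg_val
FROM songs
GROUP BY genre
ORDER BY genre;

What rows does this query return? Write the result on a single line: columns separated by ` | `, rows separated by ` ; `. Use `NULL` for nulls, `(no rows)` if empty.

Partition songs by genre; compute ROUND(AVG(duration), 2) within each group.
  blues: ids {14, 26, 36, 37} → ROUND(AVG(duration), 2)=279.25
  folk: ids {10, 13, 24, 31} → ROUND(AVG(duration), 2)=193.25
  pop: ids {3, 16, 20, 33} → ROUND(AVG(duration), 2)=344.75

blues | 279.25 ; folk | 193.25 ; pop | 344.75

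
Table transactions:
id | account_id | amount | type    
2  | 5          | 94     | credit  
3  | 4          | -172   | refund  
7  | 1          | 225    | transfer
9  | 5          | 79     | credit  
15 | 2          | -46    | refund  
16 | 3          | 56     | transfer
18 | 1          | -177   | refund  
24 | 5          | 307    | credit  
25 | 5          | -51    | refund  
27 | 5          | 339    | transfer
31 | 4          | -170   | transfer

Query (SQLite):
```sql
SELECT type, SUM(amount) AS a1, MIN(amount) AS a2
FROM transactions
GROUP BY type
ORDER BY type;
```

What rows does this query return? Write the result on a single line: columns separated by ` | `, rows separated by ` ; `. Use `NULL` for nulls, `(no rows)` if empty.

credit | 480 | 79 ; refund | -446 | -177 ; transfer | 450 | -170

Group transactions by type.
Per group compute: SUM(amount), MIN(amount).
  credit: ids {2, 9, 24} → SUM(amount)=480, MIN(amount)=79
  refund: ids {3, 15, 18, 25} → SUM(amount)=-446, MIN(amount)=-177
  transfer: ids {7, 16, 27, 31} → SUM(amount)=450, MIN(amount)=-170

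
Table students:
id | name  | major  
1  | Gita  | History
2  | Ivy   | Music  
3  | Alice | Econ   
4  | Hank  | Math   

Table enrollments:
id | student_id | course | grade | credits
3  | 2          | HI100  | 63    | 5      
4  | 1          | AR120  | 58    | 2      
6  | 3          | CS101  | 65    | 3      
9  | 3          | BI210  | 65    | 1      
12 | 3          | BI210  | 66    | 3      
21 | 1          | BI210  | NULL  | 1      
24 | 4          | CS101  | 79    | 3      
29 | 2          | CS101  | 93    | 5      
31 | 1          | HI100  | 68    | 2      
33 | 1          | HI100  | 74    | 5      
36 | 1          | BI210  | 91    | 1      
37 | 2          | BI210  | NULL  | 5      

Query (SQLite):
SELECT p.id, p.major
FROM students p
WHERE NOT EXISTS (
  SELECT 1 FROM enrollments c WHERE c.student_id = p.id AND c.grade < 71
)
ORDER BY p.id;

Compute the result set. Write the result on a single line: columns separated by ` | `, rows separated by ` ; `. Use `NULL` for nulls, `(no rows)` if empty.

4 | Math

For each students row, check whether any enrollments with matching student_id has grade < 71.
Keep rows where that is false.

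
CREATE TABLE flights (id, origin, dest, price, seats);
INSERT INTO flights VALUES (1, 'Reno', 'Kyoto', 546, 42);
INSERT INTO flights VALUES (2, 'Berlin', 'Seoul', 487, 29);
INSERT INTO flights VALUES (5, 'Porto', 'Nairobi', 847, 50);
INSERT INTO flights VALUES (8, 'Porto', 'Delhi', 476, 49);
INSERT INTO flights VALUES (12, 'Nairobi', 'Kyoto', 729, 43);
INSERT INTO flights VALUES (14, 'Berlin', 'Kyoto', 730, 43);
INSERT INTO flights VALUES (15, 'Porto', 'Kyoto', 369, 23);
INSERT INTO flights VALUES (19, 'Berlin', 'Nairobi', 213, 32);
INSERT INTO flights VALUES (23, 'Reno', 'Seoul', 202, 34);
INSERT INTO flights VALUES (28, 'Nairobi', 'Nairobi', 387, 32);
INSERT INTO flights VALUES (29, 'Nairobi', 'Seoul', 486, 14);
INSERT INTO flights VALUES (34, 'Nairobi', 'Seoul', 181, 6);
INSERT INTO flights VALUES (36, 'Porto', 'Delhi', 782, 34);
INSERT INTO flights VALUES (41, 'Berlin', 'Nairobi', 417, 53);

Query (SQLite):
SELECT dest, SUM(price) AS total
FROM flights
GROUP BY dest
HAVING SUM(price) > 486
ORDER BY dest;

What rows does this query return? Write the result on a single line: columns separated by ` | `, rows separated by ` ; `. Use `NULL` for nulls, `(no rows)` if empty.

Delhi | 1258 ; Kyoto | 2374 ; Nairobi | 1864 ; Seoul | 1356

Partition flights by dest; compute SUM(price) within each group.
HAVING: keep groups where SUM(price) > 486.
  Delhi: ids {8, 36} → SUM(price)=1258
  Kyoto: ids {1, 12, 14, 15} → SUM(price)=2374
  Nairobi: ids {5, 19, 28, 41} → SUM(price)=1864
  Seoul: ids {2, 23, 29, 34} → SUM(price)=1356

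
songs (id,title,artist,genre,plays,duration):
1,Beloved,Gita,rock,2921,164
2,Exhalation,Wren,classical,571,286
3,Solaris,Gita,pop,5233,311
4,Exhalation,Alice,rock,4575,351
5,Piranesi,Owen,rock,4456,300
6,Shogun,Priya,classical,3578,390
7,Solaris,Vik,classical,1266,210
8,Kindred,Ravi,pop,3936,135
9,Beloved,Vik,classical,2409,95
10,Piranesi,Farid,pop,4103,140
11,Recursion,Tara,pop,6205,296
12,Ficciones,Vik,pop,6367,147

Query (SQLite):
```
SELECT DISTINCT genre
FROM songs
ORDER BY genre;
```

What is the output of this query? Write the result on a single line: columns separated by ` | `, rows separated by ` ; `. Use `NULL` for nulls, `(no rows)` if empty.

classical ; pop ; rock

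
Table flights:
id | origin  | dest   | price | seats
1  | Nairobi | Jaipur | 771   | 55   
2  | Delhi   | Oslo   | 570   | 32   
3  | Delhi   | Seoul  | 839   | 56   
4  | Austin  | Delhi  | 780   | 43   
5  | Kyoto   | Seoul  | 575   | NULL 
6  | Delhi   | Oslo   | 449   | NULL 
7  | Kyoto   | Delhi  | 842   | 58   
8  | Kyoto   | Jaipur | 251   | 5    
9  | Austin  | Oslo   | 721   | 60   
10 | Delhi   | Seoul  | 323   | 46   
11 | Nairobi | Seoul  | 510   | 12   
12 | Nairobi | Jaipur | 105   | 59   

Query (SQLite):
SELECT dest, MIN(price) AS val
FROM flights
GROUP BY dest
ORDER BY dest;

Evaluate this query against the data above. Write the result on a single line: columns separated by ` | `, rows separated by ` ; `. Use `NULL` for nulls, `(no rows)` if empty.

Partition flights by dest; compute MIN(price) within each group.
  Delhi: ids {4, 7} → MIN(price)=780
  Jaipur: ids {1, 8, 12} → MIN(price)=105
  Oslo: ids {2, 6, 9} → MIN(price)=449
  Seoul: ids {3, 5, 10, 11} → MIN(price)=323

Delhi | 780 ; Jaipur | 105 ; Oslo | 449 ; Seoul | 323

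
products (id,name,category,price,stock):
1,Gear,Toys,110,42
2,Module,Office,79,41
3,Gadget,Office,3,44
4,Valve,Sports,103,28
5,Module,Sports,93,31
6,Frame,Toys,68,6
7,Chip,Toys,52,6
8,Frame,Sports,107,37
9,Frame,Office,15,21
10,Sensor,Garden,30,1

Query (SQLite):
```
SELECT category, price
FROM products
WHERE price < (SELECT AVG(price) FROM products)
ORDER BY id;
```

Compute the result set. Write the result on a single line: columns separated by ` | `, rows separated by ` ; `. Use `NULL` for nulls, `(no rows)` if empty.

Office | 3 ; Toys | 52 ; Office | 15 ; Garden | 30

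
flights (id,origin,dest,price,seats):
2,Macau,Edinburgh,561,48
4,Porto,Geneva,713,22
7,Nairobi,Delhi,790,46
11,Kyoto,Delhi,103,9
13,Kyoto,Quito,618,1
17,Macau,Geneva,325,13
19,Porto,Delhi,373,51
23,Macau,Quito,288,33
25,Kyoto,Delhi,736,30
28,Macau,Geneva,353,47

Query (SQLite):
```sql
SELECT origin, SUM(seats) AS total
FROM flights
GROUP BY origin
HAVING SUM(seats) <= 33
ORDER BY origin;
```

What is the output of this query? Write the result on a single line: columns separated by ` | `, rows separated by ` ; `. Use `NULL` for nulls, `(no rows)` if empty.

Partition flights by origin; compute SUM(seats) within each group.
HAVING: keep groups where SUM(seats) <= 33.
  Kyoto: ids {11, 13, 25} → SUM(seats)=40
  Macau: ids {2, 17, 23, 28} → SUM(seats)=141
  Nairobi: ids {7} → SUM(seats)=46
  Porto: ids {4, 19} → SUM(seats)=73

(no rows)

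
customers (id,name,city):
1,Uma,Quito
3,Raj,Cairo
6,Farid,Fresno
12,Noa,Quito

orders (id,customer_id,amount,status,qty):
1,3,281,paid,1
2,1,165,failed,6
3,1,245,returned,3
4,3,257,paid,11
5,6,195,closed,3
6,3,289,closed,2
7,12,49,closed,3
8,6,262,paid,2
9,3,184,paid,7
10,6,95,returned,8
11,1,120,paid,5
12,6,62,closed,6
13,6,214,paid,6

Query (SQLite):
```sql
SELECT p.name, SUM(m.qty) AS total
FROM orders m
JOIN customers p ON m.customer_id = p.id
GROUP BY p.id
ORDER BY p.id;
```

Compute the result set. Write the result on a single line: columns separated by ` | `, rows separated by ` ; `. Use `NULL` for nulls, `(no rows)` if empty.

Join each orders row to its customers via customer_id.
Group joined rows by customers.id; compute SUM(m.qty) per group.
  1: ids {2, 3, 11} → SUM(m.qty)=14
  3: ids {1, 4, 6, 9} → SUM(m.qty)=21
  6: ids {5, 8, 10, 12, 13} → SUM(m.qty)=25
  12: ids {7} → SUM(m.qty)=3

Uma | 14 ; Raj | 21 ; Farid | 25 ; Noa | 3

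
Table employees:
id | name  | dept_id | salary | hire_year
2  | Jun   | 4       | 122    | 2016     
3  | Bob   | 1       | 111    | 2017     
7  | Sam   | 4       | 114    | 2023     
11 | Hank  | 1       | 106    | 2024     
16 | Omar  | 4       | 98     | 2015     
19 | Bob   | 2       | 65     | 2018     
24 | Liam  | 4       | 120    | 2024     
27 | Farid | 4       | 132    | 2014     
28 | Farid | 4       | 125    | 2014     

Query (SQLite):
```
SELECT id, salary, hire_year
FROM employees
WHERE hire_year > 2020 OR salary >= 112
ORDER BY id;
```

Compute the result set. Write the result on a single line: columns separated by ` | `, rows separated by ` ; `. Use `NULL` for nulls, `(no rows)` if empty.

hire_year > 2020: ids {7, 11, 24}
salary >= 112: ids {2, 7, 24, 27, 28}
Combine with OR.

2 | 122 | 2016 ; 7 | 114 | 2023 ; 11 | 106 | 2024 ; 24 | 120 | 2024 ; 27 | 132 | 2014 ; 28 | 125 | 2014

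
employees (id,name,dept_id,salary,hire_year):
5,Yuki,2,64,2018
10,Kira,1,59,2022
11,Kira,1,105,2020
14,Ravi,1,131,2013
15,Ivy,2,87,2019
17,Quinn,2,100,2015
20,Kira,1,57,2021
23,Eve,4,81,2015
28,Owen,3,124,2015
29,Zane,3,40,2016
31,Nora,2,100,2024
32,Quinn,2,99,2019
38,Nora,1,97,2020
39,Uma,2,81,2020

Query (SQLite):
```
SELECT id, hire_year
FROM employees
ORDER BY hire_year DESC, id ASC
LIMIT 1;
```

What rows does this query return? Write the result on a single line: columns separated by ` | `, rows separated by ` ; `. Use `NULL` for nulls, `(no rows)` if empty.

Sort by hire_year desc, tiebreak id asc: (2024, id=31), (2022, id=10), (2021, id=20), (2020, id=11) …. Take first 1.

31 | 2024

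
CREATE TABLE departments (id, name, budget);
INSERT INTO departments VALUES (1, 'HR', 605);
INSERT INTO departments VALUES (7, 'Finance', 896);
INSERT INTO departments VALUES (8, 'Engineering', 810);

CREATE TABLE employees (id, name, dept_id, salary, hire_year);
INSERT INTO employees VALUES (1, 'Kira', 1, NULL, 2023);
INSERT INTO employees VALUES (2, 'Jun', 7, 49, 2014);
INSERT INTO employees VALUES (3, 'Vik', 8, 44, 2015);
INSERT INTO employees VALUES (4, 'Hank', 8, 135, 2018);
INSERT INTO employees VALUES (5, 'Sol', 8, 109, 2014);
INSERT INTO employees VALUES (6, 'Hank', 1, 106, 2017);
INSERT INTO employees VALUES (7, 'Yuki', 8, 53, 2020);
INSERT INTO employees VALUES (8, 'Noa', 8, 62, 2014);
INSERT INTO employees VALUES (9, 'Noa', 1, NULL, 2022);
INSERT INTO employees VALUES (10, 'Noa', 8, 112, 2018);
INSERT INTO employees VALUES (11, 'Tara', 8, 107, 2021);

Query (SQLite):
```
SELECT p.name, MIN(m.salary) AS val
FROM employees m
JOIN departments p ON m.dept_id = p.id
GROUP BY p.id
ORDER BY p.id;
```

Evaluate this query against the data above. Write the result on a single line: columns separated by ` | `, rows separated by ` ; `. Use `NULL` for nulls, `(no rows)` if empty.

HR | 106 ; Finance | 49 ; Engineering | 44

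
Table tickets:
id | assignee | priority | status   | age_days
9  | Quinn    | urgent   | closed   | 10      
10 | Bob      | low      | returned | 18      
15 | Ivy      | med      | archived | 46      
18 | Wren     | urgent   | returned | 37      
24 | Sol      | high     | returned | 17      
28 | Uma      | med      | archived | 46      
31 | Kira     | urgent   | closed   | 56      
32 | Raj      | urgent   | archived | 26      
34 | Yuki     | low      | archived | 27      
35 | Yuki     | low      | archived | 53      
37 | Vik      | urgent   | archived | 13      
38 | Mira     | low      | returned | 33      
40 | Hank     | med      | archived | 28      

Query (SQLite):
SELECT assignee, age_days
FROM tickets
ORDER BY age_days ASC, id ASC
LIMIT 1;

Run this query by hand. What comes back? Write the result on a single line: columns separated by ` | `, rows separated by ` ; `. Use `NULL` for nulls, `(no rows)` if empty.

Quinn | 10

Sort by age_days asc, tiebreak id asc: (10, id=9), (13, id=37), (17, id=24), (18, id=10) …. Take first 1.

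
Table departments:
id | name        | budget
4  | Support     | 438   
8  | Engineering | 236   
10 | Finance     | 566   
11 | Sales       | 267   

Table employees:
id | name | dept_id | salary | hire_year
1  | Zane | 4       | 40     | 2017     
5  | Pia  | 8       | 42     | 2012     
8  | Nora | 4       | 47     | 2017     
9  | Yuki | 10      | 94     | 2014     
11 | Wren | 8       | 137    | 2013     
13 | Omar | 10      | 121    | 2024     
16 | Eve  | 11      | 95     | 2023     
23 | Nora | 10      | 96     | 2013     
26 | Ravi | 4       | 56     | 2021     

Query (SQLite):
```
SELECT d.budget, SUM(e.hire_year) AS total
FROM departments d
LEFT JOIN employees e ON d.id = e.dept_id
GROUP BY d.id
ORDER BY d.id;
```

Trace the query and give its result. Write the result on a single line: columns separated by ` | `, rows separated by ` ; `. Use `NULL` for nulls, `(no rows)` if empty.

438 | 6055 ; 236 | 4025 ; 566 | 6051 ; 267 | 2023

LEFT JOIN keeps every departments row; unmatched ones get NULL for employees columns.
Group by departments.id and compute SUM(e.hire_year). SUM over an all-NULL group is NULL.
  4: ids {1, 8, 26} → SUM(e.hire_year)=6055
  8: ids {5, 11} → SUM(e.hire_year)=4025
  10: ids {9, 13, 23} → SUM(e.hire_year)=6051
  11: ids {16} → SUM(e.hire_year)=2023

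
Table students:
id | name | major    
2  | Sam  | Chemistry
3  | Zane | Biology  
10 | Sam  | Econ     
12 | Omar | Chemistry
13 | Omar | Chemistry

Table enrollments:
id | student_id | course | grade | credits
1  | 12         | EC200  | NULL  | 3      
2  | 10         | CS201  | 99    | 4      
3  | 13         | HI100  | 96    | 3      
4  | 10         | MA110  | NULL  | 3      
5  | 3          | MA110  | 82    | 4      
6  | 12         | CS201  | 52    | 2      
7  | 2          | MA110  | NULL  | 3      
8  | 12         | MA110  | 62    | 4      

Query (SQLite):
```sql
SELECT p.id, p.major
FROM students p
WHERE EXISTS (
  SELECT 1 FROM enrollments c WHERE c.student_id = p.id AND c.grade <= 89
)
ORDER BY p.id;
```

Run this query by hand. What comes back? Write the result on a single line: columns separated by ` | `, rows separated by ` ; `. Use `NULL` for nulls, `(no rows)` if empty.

3 | Biology ; 12 | Chemistry

For each students row, check whether any enrollments with matching student_id has grade <= 89.
Keep rows where that is true.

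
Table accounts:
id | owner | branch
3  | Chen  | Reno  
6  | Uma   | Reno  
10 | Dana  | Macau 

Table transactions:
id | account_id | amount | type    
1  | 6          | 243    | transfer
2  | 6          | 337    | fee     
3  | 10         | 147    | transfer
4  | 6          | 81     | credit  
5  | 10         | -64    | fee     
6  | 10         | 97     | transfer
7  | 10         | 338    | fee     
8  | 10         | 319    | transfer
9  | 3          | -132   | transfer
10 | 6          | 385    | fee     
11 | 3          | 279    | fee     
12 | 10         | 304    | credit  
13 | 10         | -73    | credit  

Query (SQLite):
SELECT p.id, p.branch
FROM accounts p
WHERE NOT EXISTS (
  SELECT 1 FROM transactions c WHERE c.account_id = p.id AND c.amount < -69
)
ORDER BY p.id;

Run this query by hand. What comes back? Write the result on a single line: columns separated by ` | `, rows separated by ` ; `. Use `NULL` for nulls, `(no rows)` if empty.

6 | Reno

For each accounts row, check whether any transactions with matching account_id has amount < -69.
Keep rows where that is false.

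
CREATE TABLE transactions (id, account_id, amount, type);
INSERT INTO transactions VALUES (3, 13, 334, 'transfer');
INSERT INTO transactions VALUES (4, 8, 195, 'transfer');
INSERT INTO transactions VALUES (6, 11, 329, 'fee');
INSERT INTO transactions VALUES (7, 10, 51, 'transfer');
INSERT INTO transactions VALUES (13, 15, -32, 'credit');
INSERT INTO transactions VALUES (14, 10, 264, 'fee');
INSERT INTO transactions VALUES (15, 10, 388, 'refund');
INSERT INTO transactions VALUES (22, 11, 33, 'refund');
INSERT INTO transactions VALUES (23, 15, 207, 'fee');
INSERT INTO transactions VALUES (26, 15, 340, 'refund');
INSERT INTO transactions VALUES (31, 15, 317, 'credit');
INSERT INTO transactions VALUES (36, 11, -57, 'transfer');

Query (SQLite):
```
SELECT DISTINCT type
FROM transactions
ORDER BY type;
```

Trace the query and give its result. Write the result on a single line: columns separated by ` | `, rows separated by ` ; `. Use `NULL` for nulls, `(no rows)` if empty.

credit ; fee ; refund ; transfer

Collect distinct type values from transactions.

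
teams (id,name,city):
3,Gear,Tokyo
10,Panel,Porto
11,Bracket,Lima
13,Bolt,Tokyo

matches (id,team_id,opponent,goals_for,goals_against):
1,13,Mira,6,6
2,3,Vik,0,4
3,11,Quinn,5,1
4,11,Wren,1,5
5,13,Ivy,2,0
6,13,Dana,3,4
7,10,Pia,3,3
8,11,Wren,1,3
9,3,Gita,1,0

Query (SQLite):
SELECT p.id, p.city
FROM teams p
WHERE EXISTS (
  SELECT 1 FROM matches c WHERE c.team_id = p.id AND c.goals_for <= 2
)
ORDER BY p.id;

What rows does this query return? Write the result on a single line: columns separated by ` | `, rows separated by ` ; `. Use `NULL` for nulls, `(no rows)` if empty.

3 | Tokyo ; 11 | Lima ; 13 | Tokyo

For each teams row, check whether any matches with matching team_id has goals_for <= 2.
Keep rows where that is true.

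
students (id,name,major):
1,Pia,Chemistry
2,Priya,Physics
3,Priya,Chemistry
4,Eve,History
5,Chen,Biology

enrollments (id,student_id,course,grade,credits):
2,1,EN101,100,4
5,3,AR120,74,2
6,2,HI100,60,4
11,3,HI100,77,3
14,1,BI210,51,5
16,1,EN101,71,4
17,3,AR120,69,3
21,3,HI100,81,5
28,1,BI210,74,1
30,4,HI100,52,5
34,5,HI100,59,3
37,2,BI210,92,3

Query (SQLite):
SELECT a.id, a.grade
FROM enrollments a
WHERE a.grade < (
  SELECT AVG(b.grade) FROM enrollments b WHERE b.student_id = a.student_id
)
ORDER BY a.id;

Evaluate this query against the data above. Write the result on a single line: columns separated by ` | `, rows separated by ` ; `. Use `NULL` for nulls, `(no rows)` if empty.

For each enrollments row a, compute AVG(grade) over rows sharing a.student_id.
Keep row a if a.grade < that per-group AVG.
  student_id=1: AVG(grade) = 74.0
  student_id=2: AVG(grade) = 76.0
  student_id=3: AVG(grade) = 75.25
  student_id=4: AVG(grade) = 52.0
  student_id=5: AVG(grade) = 59.0

5 | 74 ; 6 | 60 ; 14 | 51 ; 16 | 71 ; 17 | 69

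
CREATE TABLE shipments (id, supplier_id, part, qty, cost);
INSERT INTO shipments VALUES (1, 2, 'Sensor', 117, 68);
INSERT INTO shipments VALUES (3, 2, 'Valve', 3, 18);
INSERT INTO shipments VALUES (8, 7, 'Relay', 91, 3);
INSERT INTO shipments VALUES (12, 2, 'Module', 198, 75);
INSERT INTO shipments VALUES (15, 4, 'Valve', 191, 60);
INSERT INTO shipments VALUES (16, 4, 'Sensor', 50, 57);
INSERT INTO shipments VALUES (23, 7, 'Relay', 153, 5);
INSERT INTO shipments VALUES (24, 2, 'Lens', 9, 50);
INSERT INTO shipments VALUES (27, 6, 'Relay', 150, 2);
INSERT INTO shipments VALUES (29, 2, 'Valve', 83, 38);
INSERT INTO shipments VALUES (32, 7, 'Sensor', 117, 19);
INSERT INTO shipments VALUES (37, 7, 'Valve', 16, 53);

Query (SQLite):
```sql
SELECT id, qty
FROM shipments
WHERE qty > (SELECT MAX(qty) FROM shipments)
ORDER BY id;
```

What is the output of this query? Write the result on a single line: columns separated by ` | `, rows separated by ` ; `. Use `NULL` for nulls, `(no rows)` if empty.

(no rows)

Scalar subquery: MAX(qty) over all shipments rows = 198.
Keep rows where qty > that value.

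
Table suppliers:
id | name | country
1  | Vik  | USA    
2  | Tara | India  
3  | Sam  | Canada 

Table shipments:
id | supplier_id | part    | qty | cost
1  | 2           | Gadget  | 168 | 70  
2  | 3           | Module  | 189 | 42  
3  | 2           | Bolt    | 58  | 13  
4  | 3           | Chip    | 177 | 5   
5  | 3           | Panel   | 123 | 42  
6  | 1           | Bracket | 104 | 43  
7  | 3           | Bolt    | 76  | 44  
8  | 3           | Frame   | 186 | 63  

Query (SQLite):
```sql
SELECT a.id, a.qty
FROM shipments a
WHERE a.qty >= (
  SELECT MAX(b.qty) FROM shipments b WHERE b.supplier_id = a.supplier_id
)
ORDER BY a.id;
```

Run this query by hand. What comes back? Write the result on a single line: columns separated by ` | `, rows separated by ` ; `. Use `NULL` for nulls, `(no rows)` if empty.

For each shipments row a, compute MAX(qty) over rows sharing a.supplier_id.
Keep row a if a.qty >= that per-group MAX.
  supplier_id=1: MAX(qty) = 104
  supplier_id=2: MAX(qty) = 168
  supplier_id=3: MAX(qty) = 189

1 | 168 ; 2 | 189 ; 6 | 104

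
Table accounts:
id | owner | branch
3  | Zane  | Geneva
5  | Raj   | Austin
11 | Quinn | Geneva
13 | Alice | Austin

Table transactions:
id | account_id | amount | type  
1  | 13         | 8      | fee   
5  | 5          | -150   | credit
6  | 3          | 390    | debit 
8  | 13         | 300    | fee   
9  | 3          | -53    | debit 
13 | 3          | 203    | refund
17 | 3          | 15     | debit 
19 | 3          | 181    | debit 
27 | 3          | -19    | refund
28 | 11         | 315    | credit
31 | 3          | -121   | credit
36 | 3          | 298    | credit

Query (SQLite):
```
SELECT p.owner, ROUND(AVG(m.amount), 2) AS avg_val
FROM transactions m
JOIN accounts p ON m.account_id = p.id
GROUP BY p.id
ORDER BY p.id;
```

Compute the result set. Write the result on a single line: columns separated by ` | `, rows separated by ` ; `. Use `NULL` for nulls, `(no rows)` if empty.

Join each transactions row to its accounts via account_id.
Group joined rows by accounts.id; compute ROUND(AVG(m.amount), 2) per group.
  3: ids {6, 9, 13, 17, 19, 27, 31, 36} → ROUND(AVG(m.amount), 2)=111.75
  5: ids {5} → ROUND(AVG(m.amount), 2)=-150
  11: ids {28} → ROUND(AVG(m.amount), 2)=315
  13: ids {1, 8} → ROUND(AVG(m.amount), 2)=154

Zane | 111.75 ; Raj | -150 ; Quinn | 315 ; Alice | 154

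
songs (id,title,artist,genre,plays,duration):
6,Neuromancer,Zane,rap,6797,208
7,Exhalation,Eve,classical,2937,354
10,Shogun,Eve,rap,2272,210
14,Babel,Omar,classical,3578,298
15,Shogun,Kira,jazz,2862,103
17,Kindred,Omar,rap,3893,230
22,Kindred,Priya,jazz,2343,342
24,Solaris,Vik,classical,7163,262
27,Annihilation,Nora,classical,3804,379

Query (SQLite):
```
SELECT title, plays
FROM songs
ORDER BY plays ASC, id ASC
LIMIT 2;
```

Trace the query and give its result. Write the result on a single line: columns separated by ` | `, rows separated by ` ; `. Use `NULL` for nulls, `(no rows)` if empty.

Sort by plays asc, tiebreak id asc: (2272, id=10), (2343, id=22), (2862, id=15), (2937, id=7), (3578, id=14) …. Take first 2.

Shogun | 2272 ; Kindred | 2343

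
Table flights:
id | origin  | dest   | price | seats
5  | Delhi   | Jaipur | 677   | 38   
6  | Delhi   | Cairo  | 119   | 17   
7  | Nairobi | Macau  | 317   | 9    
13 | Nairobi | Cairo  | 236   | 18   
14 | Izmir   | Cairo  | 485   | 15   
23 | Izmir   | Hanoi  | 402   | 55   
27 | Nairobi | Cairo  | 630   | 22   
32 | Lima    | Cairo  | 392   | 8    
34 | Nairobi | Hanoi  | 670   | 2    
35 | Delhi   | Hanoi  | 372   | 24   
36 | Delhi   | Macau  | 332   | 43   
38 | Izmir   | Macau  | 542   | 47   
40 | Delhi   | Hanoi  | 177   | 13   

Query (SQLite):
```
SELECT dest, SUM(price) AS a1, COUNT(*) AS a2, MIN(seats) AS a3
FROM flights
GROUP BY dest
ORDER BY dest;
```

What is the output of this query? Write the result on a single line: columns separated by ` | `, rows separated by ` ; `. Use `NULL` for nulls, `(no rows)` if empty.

Group flights by dest.
Per group compute: SUM(price), COUNT(*), MIN(seats).
  Cairo: ids {6, 13, 14, 27, 32} → SUM(price)=1862, COUNT(*)=5, MIN(seats)=8
  Hanoi: ids {23, 34, 35, 40} → SUM(price)=1621, COUNT(*)=4, MIN(seats)=2
  Jaipur: ids {5} → SUM(price)=677, COUNT(*)=1, MIN(seats)=38
  Macau: ids {7, 36, 38} → SUM(price)=1191, COUNT(*)=3, MIN(seats)=9

Cairo | 1862 | 5 | 8 ; Hanoi | 1621 | 4 | 2 ; Jaipur | 677 | 1 | 38 ; Macau | 1191 | 3 | 9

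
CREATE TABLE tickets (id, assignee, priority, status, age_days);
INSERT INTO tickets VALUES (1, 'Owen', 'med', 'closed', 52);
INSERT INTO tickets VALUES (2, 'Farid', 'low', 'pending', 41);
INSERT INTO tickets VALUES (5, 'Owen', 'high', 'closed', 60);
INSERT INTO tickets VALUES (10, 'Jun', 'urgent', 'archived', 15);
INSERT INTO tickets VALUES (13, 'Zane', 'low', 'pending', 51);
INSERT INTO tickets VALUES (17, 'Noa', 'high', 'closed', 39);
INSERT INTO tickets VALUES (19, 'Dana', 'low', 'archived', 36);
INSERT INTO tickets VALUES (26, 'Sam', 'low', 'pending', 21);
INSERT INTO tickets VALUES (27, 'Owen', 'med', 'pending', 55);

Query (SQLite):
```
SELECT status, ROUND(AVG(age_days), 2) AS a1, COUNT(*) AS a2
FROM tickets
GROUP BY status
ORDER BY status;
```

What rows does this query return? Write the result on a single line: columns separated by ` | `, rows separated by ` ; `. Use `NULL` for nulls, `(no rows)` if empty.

archived | 25.5 | 2 ; closed | 50.33 | 3 ; pending | 42 | 4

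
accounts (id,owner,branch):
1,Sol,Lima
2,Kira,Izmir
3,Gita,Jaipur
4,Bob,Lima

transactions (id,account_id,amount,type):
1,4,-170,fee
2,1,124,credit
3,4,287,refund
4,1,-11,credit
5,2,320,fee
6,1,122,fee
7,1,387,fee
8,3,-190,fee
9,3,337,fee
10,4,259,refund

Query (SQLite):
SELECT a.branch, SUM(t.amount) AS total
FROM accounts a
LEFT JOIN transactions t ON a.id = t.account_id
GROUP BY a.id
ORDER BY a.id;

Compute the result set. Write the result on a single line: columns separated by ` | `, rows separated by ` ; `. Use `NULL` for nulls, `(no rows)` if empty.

Lima | 622 ; Izmir | 320 ; Jaipur | 147 ; Lima | 376

LEFT JOIN keeps every accounts row; unmatched ones get NULL for transactions columns.
Group by accounts.id and compute SUM(t.amount). SUM over an all-NULL group is NULL.
  1: ids {2, 4, 6, 7} → SUM(t.amount)=622
  2: ids {5} → SUM(t.amount)=320
  3: ids {8, 9} → SUM(t.amount)=147
  4: ids {1, 3, 10} → SUM(t.amount)=376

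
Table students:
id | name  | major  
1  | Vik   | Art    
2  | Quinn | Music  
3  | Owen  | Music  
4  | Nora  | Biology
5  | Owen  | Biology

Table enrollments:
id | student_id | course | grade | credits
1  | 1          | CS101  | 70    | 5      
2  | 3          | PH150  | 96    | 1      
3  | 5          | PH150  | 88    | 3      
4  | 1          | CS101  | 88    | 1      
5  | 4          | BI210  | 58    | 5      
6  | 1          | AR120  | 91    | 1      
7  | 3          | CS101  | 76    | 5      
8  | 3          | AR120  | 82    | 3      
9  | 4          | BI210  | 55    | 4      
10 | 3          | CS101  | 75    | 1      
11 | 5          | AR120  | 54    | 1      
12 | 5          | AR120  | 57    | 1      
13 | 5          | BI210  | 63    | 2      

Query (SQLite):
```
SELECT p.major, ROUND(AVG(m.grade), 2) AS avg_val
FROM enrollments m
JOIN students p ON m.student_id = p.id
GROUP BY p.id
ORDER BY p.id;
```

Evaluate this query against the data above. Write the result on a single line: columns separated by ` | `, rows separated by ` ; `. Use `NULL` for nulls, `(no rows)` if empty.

Join each enrollments row to its students via student_id.
Group joined rows by students.id; compute ROUND(AVG(m.grade), 2) per group.
  1: ids {1, 4, 6} → ROUND(AVG(m.grade), 2)=83
  3: ids {2, 7, 8, 10} → ROUND(AVG(m.grade), 2)=82.25
  4: ids {5, 9} → ROUND(AVG(m.grade), 2)=56.5
  5: ids {3, 11, 12, 13} → ROUND(AVG(m.grade), 2)=65.5

Art | 83 ; Music | 82.25 ; Biology | 56.5 ; Biology | 65.5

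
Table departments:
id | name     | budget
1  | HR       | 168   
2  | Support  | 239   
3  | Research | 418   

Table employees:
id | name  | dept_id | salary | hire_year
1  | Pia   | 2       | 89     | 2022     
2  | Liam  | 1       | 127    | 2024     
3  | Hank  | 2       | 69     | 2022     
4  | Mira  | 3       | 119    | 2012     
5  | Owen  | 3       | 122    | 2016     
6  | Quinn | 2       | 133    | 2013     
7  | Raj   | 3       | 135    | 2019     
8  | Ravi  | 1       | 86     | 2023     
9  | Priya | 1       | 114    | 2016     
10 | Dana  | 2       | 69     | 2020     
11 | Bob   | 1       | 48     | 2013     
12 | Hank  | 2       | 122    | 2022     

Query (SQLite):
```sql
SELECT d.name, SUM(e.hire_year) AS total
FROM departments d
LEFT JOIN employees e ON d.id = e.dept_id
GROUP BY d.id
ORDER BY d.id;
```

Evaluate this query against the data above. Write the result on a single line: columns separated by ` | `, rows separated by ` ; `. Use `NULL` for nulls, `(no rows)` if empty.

LEFT JOIN keeps every departments row; unmatched ones get NULL for employees columns.
Group by departments.id and compute SUM(e.hire_year). SUM over an all-NULL group is NULL.
  1: ids {2, 8, 9, 11} → SUM(e.hire_year)=8076
  2: ids {1, 3, 6, 10, 12} → SUM(e.hire_year)=10099
  3: ids {4, 5, 7} → SUM(e.hire_year)=6047

HR | 8076 ; Support | 10099 ; Research | 6047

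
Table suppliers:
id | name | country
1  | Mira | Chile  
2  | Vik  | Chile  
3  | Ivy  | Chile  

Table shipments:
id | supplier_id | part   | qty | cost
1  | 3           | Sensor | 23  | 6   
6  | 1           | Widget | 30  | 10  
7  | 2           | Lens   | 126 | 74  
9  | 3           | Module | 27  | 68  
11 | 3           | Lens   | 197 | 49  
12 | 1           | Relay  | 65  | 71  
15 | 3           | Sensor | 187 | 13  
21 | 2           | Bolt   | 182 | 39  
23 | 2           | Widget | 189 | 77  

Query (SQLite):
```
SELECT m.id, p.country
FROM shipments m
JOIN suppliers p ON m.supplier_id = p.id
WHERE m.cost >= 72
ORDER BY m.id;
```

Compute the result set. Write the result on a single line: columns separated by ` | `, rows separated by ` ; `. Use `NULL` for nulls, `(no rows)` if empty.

Each shipments row matches the suppliers row where supplier_id = suppliers.id.
Then keep rows with m.cost >= 72.

7 | Chile ; 23 | Chile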